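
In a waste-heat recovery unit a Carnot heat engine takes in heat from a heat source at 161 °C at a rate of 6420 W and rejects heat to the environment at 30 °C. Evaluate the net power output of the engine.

Ẇ ≈ 1937 W

T_H = 161 °C → 161 + 273.15 = 434.15 K.
T_C = 30 °C → 30 + 273.15 = 303.15 K.
For a reversible engine, η = 1 − T_C/T_H = 1 − 303.15/434.15 = 0.3017.
W = η·Q_H = 0.3017 × 6420 = 1937 W.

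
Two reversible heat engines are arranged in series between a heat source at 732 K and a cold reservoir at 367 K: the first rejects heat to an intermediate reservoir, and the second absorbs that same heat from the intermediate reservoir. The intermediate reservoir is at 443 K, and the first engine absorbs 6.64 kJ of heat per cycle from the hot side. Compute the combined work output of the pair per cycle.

Two reversible stages in series are equivalent to a single Carnot engine between T_H and T_C, so η_total = 1 − T_C/T_H = 1 − 367.00/732.00 = 0.4986.
W_total = η_total · Q_H = 0.4986 × 6.64 = 3.31 kJ.

W_total ≈ 3.31 kJ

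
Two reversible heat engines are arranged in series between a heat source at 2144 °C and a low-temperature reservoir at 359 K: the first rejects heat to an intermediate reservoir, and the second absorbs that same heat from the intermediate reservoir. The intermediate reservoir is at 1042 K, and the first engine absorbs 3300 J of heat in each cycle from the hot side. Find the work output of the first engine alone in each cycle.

T_H = 2144 °C → 2144 + 273.15 = 2417.15 K.
First-stage efficiency η₁ = 1 − T_m/T_H = 1 − 1042.00/2417.15 = 0.5689.
W₁ = η₁·Q_H = 0.5689 × 3300 = 1880 J.

W₁ ≈ 1880 J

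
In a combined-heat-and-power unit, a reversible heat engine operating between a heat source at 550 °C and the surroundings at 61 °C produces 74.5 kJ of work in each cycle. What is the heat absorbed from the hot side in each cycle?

Q_H ≈ 125 kJ

T_H = 550 °C → 550 + 273.15 = 823.15 K.
T_C = 61 °C → 61 + 273.15 = 334.15 K.
η_rev = 1 − T_C/T_H = 1 − 334.15/823.15 = 0.5941.
Q_H = W/η = 74.5/0.5941 = 125 kJ.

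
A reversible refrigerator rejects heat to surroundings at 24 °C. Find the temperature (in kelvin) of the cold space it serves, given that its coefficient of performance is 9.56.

T_H = 24 °C → 24 + 273.15 = 297.15 K.
COP_R = T_C/(T_H − T_C) ⇒ T_C = T_H·COP_R/(1 + COP_R) = 297.15 × 9.56/(1 + 9.56) = 269.0 K.

T_C ≈ 269.0 K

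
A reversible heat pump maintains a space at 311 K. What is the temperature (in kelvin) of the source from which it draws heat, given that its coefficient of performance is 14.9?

COP_HP = T_H/(T_H − T_C) ⇒ T_C = T_H·(COP_HP − 1)/COP_HP = 311.00 × (14.9 − 1)/14.9 = 290.1 K.

T_C ≈ 290.1 K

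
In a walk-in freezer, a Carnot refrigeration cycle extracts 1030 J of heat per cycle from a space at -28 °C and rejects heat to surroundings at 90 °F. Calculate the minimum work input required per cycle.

W_in ≈ 253.0 J

T_H = 90 °F → (90 − 32) × 5/9 = 32.22 °C = 305.37 K.
T_C = -28 °C → -28 + 273.15 = 245.15 K.
For a reversible refrigerator, COP_R = T_C/(T_H − T_C) = 245.15/60.22 = 4.0708.
W = Q_C/COP_R = 1030/4.0708 = 253.0 J.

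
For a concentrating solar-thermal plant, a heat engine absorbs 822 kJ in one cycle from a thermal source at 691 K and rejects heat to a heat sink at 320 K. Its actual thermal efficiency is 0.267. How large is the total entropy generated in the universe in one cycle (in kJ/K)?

ΔS_univ ≈ 0.6933 kJ/K

W = η·Q_H = 0.267 × 822 = 219.5 kJ, so Q_C = Q_H − W = 602.5 kJ.
Entropy balance on the reservoirs: −Q_H/T_H = -1.190 kJ/K, +Q_C/T_C = 1.883 kJ/K.
ΔS_univ = −Q_H/T_H + Q_C/T_C = 0.6933 kJ/K (> 0, since η = 0.267 < η_Carnot = 0.537).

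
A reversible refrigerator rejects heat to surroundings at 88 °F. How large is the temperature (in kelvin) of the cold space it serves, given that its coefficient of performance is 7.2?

T_C ≈ 267 K

T_H = 88 °F → (88 − 32) × 5/9 = 31.11 °C = 304.26 K.
COP_R = T_C/(T_H − T_C) ⇒ T_C = T_H·COP_R/(1 + COP_R) = 304.26 × 7.2/(1 + 7.2) = 267 K.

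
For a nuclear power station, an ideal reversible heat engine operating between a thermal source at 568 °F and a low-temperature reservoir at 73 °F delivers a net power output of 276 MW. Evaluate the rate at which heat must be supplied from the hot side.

Q̇_H ≈ 573.0 MW

T_H = 568 °F → (568 − 32) × 5/9 = 297.78 °C = 570.93 K.
T_C = 73 °F → (73 − 32) × 5/9 = 22.78 °C = 295.93 K.
For a reversible engine, η = 1 − T_C/T_H = 1 − 295.93/570.93 = 0.4817.
Q_H = W/η = 276/0.4817 = 573.0 MW.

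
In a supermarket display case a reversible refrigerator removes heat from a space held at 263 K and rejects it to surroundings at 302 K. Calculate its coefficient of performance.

COP_R = T_C/(T_H − T_C) = 263.00/(302.00 − 263.00) = 6.744.

COP_R ≈ 6.744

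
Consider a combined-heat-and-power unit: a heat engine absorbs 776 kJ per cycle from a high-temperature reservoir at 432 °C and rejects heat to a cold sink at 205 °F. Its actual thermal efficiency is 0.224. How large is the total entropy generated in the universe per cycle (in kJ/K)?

ΔS_univ ≈ 0.5303 kJ/K

T_H = 432 °C → 432 + 273.15 = 705.15 K.
T_C = 205 °F → (205 − 32) × 5/9 = 96.11 °C = 369.26 K.
W = η·Q_H = 0.224 × 776 = 173.8 kJ, so Q_C = Q_H − W = 602.2 kJ.
Entropy balance on the reservoirs: −Q_H/T_H = -1.100 kJ/K, +Q_C/T_C = 1.631 kJ/K.
ΔS_univ = −Q_H/T_H + Q_C/T_C = 0.5303 kJ/K (> 0, since η = 0.224 < η_Carnot = 0.476).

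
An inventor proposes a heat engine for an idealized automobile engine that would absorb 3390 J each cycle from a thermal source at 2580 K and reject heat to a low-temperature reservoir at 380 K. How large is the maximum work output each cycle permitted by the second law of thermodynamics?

The second-law ceiling is the Carnot efficiency, η_max = 1 − T_C/T_H = 1 − 380.00/2580.00 = 0.8527.
W_max = η_max · Q_H = 0.8527 × 3390 = 2890 J.

W_max ≈ 2890 J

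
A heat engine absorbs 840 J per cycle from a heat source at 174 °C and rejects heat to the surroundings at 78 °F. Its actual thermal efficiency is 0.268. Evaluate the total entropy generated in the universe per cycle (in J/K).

T_H = 174 °C → 174 + 273.15 = 447.15 K.
T_C = 78 °F → (78 − 32) × 5/9 = 25.56 °C = 298.71 K.
W = η·Q_H = 0.268 × 840 = 225.1 J, so Q_C = Q_H − W = 614.9 J.
Entropy balance on the reservoirs: −Q_H/T_H = -1.879 J/K, +Q_C/T_C = 2.058 J/K.
ΔS_univ = −Q_H/T_H + Q_C/T_C = 0.1799 J/K (> 0, since η = 0.268 < η_Carnot = 0.332).

ΔS_univ ≈ 0.1799 J/K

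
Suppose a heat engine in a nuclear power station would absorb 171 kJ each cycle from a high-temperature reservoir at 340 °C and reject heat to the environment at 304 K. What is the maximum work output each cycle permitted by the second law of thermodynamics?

W_max ≈ 86.22 kJ

T_H = 340 °C → 340 + 273.15 = 613.15 K.
The upper bound on efficiency is η_max = 1 − T_C/T_H = 1 − 304.00/613.15 = 0.5042.
W_max = η_max · Q_H = 0.5042 × 171 = 86.22 kJ.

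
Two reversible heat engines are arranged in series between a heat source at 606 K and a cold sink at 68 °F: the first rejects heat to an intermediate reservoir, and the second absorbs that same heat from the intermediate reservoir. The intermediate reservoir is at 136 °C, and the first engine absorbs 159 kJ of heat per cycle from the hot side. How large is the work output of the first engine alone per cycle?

W₁ ≈ 51.6 kJ

T_C = 68 °F → (68 − 32) × 5/9 = 20.00 °C = 293.15 K.
T_m = 136 °C → 136 + 273.15 = 409.15 K.
First-stage efficiency η₁ = 1 − T_m/T_H = 1 − 409.15/606.00 = 0.3248.
W₁ = η₁·Q_H = 0.3248 × 159 = 51.6 kJ.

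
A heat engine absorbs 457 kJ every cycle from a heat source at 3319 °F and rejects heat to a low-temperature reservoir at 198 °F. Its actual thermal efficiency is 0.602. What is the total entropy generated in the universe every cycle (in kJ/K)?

T_H = 3319 °F → (3319 − 32) × 5/9 = 1826.11 °C = 2099.26 K.
T_C = 198 °F → (198 − 32) × 5/9 = 92.22 °C = 365.37 K.
W = η·Q_H = 0.602 × 457 = 275.1 kJ, so Q_C = Q_H − W = 181.9 kJ.
The hot reservoir loses entropy Q_H/T_H = 457/2099.26 = 0.2177 kJ/K; the cold reservoir gains Q_C/T_C = 181.9/365.37 = 0.4978 kJ/K.
ΔS_univ = −Q_H/T_H + Q_C/T_C = 0.280 kJ/K (> 0, since η = 0.602 < η_Carnot = 0.826).

ΔS_univ ≈ 0.280 kJ/K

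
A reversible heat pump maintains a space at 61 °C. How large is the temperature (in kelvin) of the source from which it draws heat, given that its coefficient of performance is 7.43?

T_H = 61 °C → 61 + 273.15 = 334.15 K.
COP_HP = T_H/(T_H − T_C) ⇒ T_C = T_H·(COP_HP − 1)/COP_HP = 334.15 × (7.43 − 1)/7.43 = 289 K.

T_C ≈ 289 K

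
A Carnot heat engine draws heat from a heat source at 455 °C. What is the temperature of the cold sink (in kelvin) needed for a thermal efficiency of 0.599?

T_C ≈ 292 K

T_H = 455 °C → 455 + 273.15 = 728.15 K.
From η = 1 − T_C/T_H, T_C = T_H·(1 − η) = 728.15 × (1 − 0.599) = 292 K.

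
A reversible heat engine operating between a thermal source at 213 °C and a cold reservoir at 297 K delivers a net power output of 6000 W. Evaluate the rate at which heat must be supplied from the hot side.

T_H = 213 °C → 213 + 273.15 = 486.15 K.
For a reversible engine, η = 1 − T_C/T_H = 1 − 297.00/486.15 = 0.3891.
Q_H = W/η = 6000/0.3891 = 15420 W.

Q̇_H ≈ 15420 W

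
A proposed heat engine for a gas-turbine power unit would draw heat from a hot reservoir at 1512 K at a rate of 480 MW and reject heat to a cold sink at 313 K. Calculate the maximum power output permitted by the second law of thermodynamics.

The upper bound on efficiency is η_max = 1 − T_C/T_H = 1 − 313.00/1512.00 = 0.7930.
W_max = η_max · Q_H = 0.7930 × 480 = 380.6 MW.

Ẇ_max ≈ 380.6 MW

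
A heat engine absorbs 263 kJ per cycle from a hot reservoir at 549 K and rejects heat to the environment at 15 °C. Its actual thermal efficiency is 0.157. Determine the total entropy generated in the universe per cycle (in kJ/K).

T_C = 15 °C → 15 + 273.15 = 288.15 K.
W = η·Q_H = 0.157 × 263 = 41.29 kJ, so Q_C = Q_H − W = 221.7 kJ.
Reservoir entropy changes: ΔS_H = −Q_H/T_H = −263/549.00 = -0.4791 kJ/K and ΔS_C = +Q_C/T_C = 221.7/288.15 = 0.7694 kJ/K.
ΔS_univ = −Q_H/T_H + Q_C/T_C = 0.290 kJ/K (> 0, since η = 0.157 < η_Carnot = 0.475).

ΔS_univ ≈ 0.290 kJ/K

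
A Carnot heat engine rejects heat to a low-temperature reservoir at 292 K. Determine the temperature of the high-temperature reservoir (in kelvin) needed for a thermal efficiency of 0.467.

T_H ≈ 547.8 K

From η = 1 − T_C/T_H, solving for T_H gives T_H = T_C/(1 − η) = 292.00/(1 − 0.467) = 547.8 K.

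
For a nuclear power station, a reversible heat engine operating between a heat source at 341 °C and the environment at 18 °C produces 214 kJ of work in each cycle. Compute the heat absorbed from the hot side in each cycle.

T_H = 341 °C → 341 + 273.15 = 614.15 K.
T_C = 18 °C → 18 + 273.15 = 291.15 K.
Carnot efficiency: η = 1 − T_C/T_H = 1 − 291.15/614.15 = 0.5259.
Q_H = W/η = 214/0.5259 = 406.9 kJ.

Q_H ≈ 406.9 kJ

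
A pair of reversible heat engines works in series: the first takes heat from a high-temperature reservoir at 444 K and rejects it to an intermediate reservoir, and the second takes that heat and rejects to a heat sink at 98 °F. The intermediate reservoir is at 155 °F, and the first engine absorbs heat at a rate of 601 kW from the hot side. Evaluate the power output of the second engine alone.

T_C = 98 °F → (98 − 32) × 5/9 = 36.67 °C = 309.82 K.
T_m = 155 °F → (155 − 32) × 5/9 = 68.33 °C = 341.48 K.
Heat entering the second stage: Q_m = Q_H·(T_m/T_H) = 601 × 341.48/444.00 = 462 kW.
Second-stage efficiency η₂ = 1 − T_C/T_m = 1 − 309.82/341.48 = 0.0927, so W₂ = η₂·Q_m = 42.9 kW.

Ẇ₂ ≈ 42.9 kW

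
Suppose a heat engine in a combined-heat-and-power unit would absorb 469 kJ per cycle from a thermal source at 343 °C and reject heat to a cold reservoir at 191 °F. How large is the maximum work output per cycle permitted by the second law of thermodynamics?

T_H = 343 °C → 343 + 273.15 = 616.15 K.
T_C = 191 °F → (191 − 32) × 5/9 = 88.33 °C = 361.48 K.
The second-law ceiling is the Carnot efficiency, η_max = 1 − T_C/T_H = 1 − 361.48/616.15 = 0.4133.
W_max = η_max · Q_H = 0.4133 × 469 = 193.8 kJ.

W_max ≈ 193.8 kJ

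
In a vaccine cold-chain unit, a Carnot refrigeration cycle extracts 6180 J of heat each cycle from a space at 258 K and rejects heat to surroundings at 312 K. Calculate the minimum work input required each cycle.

W_in ≈ 1290 J

Carnot COP: COP_R = T_C/(T_H − T_C) = 258.00/54.00 = 4.7778.
W = Q_C/COP_R = 6180/4.7778 = 1290 J.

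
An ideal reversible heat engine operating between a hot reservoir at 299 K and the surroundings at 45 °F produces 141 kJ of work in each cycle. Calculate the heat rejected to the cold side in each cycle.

T_C = 45 °F → (45 − 32) × 5/9 = 7.22 °C = 280.37 K.
Carnot efficiency: η = 1 − T_C/T_H = 1 − 280.37/299.00 = 0.0623.
Since Q_C/Q_H = T_C/T_H and Q_H = W/η, Q_C = W·T_C/(T_H − T_C) = 141 × 280.37/18.63 = 2120 kJ.

Q_C ≈ 2120 kJ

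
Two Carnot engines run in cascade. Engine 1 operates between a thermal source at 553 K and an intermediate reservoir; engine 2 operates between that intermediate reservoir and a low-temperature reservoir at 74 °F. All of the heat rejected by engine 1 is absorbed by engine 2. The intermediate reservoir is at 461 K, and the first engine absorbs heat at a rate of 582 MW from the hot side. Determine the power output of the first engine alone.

T_C = 74 °F → (74 − 32) × 5/9 = 23.33 °C = 296.48 K.
First-stage efficiency η₁ = 1 − T_m/T_H = 1 − 461.00/553.00 = 0.1664.
W₁ = η₁·Q_H = 0.1664 × 582 = 96.8 MW.

Ẇ₁ ≈ 96.8 MW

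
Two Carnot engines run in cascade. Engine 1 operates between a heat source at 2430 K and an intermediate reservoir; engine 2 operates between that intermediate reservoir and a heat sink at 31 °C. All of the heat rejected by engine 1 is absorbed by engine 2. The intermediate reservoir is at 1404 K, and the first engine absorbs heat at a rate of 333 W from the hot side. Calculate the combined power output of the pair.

Ẇ_total ≈ 291 W

T_C = 31 °C → 31 + 273.15 = 304.15 K.
Two reversible stages in series are equivalent to a single Carnot engine between T_H and T_C, so η_total = 1 − T_C/T_H = 1 − 304.15/2430.00 = 0.8748.
W_total = η_total · Q_H = 0.8748 × 333 = 291 W.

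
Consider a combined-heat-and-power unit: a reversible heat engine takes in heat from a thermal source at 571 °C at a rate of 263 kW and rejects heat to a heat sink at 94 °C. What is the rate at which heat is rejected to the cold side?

Q̇_C ≈ 114 kW

T_H = 571 °C → 571 + 273.15 = 844.15 K.
T_C = 94 °C → 94 + 273.15 = 367.15 K.
Carnot efficiency: η = 1 − T_C/T_H = 1 − 367.15/844.15 = 0.5651.
For a reversible cycle Q_C/Q_H = T_C/T_H, so Q_C = 263 × 367.15/844.15 = 114 kW.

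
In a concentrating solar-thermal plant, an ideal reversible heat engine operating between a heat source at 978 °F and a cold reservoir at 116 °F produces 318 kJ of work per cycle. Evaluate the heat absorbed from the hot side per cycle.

Q_H ≈ 530 kJ

T_H = 978 °F → (978 − 32) × 5/9 = 525.56 °C = 798.71 K.
T_C = 116 °F → (116 − 32) × 5/9 = 46.67 °C = 319.82 K.
For a reversible engine, η = 1 − T_C/T_H = 1 − 319.82/798.71 = 0.5996.
Q_H = W/η = 318/0.5996 = 530 kJ.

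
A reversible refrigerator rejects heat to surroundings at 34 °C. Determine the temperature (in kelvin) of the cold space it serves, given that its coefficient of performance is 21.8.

T_C ≈ 293.7 K

T_H = 34 °C → 34 + 273.15 = 307.15 K.
COP_R = T_C/(T_H − T_C) ⇒ T_C = T_H·COP_R/(1 + COP_R) = 307.15 × 21.8/(1 + 21.8) = 293.7 K.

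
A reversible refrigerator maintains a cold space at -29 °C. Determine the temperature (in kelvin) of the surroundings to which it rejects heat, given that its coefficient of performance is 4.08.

T_H ≈ 304.0 K

T_C = -29 °C → -29 + 273.15 = 244.15 K.
COP_R = T_C/(T_H − T_C) ⇒ T_H = T_C·(1 + 1/COP_R) = 244.15 × (1 + 1/4.08) = 304.0 K.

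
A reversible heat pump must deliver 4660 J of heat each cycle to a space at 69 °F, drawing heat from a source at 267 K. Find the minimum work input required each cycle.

T_H = 69 °F → (69 − 32) × 5/9 = 20.56 °C = 293.71 K.
COP_HP = T_H/(T_H − T_C) = 293.71/26.71 = 10.9979.
W = Q_H/COP_HP = 4660/10.9979 = 424 J.

W_in ≈ 424 J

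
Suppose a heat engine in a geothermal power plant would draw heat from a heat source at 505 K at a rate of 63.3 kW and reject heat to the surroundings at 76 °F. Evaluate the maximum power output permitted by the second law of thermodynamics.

T_C = 76 °F → (76 − 32) × 5/9 = 24.44 °C = 297.59 K.
By the Carnot theorem, η_max = 1 − T_C/T_H = 1 − 297.59/505.00 = 0.4107.
W_max = η_max · Q_H = 0.4107 × 63.3 = 26.0 kW.

Ẇ_max ≈ 26.0 kW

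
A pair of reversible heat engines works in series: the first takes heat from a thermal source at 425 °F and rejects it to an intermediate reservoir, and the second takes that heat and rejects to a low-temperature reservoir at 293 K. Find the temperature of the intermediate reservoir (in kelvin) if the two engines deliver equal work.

T_H = 425 °F → (425 − 32) × 5/9 = 218.33 °C = 491.48 K.
For reversible stages Q_m = Q_H·(T_m/T_H). Setting W₁ = Q_H(1 − T_m/T_H) equal to W₂ = Q_m(1 − T_C/T_m) = Q_H·(T_m − T_C)/T_H gives T_H − T_m = T_m − T_C, so T_m = (T_H + T_C)/2 = (491.48 + 293.00)/2 = 392 K.

T_m ≈ 392 K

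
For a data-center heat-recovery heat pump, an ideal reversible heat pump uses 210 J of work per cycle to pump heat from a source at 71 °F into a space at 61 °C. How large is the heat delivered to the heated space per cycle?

T_H = 61 °C → 61 + 273.15 = 334.15 K.
T_C = 71 °F → (71 − 32) × 5/9 = 21.67 °C = 294.82 K.
Reversible heating COP: COP_HP = T_H/(T_H − T_C) = 334.15/39.33 = 8.4953.
Q_H = COP_HP · W = 8.4953 × 210 = 1780 J.

Q_H ≈ 1780 J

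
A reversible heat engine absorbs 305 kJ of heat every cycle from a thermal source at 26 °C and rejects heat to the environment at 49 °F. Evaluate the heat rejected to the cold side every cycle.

T_H = 26 °C → 26 + 273.15 = 299.15 K.
T_C = 49 °F → (49 − 32) × 5/9 = 9.44 °C = 282.59 K.
η_rev = 1 − T_C/T_H = 1 − 282.59/299.15 = 0.0553.
For a reversible cycle Q_C/Q_H = T_C/T_H, so Q_C = 305 × 282.59/299.15 = 288.1 kJ.

Q_C ≈ 288.1 kJ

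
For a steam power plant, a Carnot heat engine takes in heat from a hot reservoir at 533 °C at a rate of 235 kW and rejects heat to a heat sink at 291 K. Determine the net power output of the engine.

Ẇ ≈ 150 kW

T_H = 533 °C → 533 + 273.15 = 806.15 K.
Carnot efficiency: η = 1 − T_C/T_H = 1 − 291.00/806.15 = 0.6390.
W = η·Q_H = 0.6390 × 235 = 150 kW.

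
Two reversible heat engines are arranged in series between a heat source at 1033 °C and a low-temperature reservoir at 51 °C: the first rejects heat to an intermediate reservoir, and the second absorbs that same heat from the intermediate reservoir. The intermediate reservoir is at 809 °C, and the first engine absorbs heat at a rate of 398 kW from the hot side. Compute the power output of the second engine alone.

T_H = 1033 °C → 1033 + 273.15 = 1306.15 K.
T_C = 51 °C → 51 + 273.15 = 324.15 K.
T_m = 809 °C → 809 + 273.15 = 1082.15 K.
Heat entering the second stage: Q_m = Q_H·(T_m/T_H) = 398 × 1082.15/1306.15 = 329.7 kW.
Second-stage efficiency η₂ = 1 − T_C/T_m = 1 − 324.15/1082.15 = 0.7005, so W₂ = η₂·Q_m = 231.0 kW.

Ẇ₂ ≈ 231.0 kW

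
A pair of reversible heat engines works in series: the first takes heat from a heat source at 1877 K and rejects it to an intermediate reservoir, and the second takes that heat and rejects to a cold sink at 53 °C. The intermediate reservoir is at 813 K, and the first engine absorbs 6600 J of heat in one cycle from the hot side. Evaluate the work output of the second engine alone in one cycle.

W₂ ≈ 1710 J

T_C = 53 °C → 53 + 273.15 = 326.15 K.
Heat entering the second stage: Q_m = Q_H·(T_m/T_H) = 6600 × 813.00/1877.00 = 2860 J.
Second-stage efficiency η₂ = 1 − T_C/T_m = 1 − 326.15/813.00 = 0.5988, so W₂ = η₂·Q_m = 1710 J.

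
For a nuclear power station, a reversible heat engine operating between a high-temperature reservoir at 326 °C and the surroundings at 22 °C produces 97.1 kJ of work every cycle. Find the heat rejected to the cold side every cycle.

Q_C ≈ 94.27 kJ

T_H = 326 °C → 326 + 273.15 = 599.15 K.
T_C = 22 °C → 22 + 273.15 = 295.15 K.
η_rev = 1 − T_C/T_H = 1 − 295.15/599.15 = 0.5074.
Since Q_C/Q_H = T_C/T_H and Q_H = W/η, Q_C = W·T_C/(T_H − T_C) = 97.1 × 295.15/304.00 = 94.27 kJ.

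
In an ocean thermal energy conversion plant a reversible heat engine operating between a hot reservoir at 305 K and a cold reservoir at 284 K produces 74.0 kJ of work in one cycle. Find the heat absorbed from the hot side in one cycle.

The Carnot efficiency is η = 1 − T_C/T_H = 1 − 284.00/305.00 = 0.0689.
Q_H = W/η = 74.0/0.0689 = 1070 kJ.

Q_H ≈ 1070 kJ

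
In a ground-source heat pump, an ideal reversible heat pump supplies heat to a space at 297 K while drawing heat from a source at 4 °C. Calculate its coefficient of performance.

COP_HP ≈ 15.0

T_C = 4 °C → 4 + 273.15 = 277.15 K.
For a reversible heat pump, COP_HP = T_H/(T_H − T_C) = 297.00/(297.00 − 277.15) = 15.0.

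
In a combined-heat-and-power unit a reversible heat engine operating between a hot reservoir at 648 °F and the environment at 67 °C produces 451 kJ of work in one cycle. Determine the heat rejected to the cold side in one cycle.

T_H = 648 °F → (648 − 32) × 5/9 = 342.22 °C = 615.37 K.
T_C = 67 °C → 67 + 273.15 = 340.15 K.
Carnot efficiency: η = 1 − T_C/T_H = 1 − 340.15/615.37 = 0.4472.
Since Q_C/Q_H = T_C/T_H and Q_H = W/η, Q_C = W·T_C/(T_H − T_C) = 451 × 340.15/275.22 = 557.4 kJ.

Q_C ≈ 557.4 kJ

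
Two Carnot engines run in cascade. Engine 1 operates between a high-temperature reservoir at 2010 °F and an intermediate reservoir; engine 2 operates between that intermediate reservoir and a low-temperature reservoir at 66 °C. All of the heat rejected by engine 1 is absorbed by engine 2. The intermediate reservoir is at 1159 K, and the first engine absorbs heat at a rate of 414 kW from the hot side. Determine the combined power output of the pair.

Ẇ_total ≈ 312 kW

T_H = 2010 °F → (2010 − 32) × 5/9 = 1098.89 °C = 1372.04 K.
T_C = 66 °C → 66 + 273.15 = 339.15 K.
Two reversible stages in series are equivalent to a single Carnot engine between T_H and T_C, so η_total = 1 − T_C/T_H = 1 − 339.15/1372.04 = 0.7528.
W_total = η_total · Q_H = 0.7528 × 414 = 312 kW.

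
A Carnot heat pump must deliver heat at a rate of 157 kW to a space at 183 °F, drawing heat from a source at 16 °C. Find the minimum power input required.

T_H = 183 °F → (183 − 32) × 5/9 = 83.89 °C = 357.04 K.
T_C = 16 °C → 16 + 273.15 = 289.15 K.
The Carnot heat-pump COP is COP_HP = T_H/(T_H − T_C) = 357.04/67.89 = 5.2592.
W = Q_H/COP_HP = 157/5.2592 = 29.9 kW.

Ẇ_in ≈ 29.9 kW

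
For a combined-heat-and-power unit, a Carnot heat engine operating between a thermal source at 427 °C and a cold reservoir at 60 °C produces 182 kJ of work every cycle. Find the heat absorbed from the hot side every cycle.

Q_H ≈ 347.2 kJ

T_H = 427 °C → 427 + 273.15 = 700.15 K.
T_C = 60 °C → 60 + 273.15 = 333.15 K.
For a reversible engine, η = 1 − T_C/T_H = 1 − 333.15/700.15 = 0.5242.
Q_H = W/η = 182/0.5242 = 347.2 kJ.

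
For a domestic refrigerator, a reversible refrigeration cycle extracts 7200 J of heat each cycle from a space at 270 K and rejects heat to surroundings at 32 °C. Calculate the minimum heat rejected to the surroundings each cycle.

Q_H ≈ 8140 J

T_H = 32 °C → 32 + 273.15 = 305.15 K.
For a reversible cycle Q_H/Q_C = T_H/T_C, so Q_H = Q_C·T_H/T_C = 7200 × 305.15/270.00 = 8140 J.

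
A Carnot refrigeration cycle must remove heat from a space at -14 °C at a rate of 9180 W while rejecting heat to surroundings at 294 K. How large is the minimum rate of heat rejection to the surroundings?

T_C = -14 °C → -14 + 273.15 = 259.15 K.
For a reversible cycle Q_H/Q_C = T_H/T_C, so Q_H = Q_C·T_H/T_C = 9180 × 294.00/259.15 = 10400 W.

Q̇_H ≈ 10400 W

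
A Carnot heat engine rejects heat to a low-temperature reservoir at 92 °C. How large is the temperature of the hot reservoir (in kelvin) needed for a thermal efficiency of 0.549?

T_C = 92 °C → 92 + 273.15 = 365.15 K.
From η = 1 − T_C/T_H, solving for T_H gives T_H = T_C/(1 − η) = 365.15/(1 − 0.549) = 810 K.

T_H ≈ 810 K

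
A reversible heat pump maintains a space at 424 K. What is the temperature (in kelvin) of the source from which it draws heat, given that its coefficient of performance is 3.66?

T_C ≈ 308 K

COP_HP = T_H/(T_H − T_C) ⇒ T_C = T_H·(COP_HP − 1)/COP_HP = 424.00 × (3.66 − 1)/3.66 = 308 K.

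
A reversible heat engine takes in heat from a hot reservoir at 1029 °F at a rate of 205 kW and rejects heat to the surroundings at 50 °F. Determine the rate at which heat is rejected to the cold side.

T_H = 1029 °F → (1029 − 32) × 5/9 = 553.89 °C = 827.04 K.
T_C = 50 °F → (50 − 32) × 5/9 = 10.00 °C = 283.15 K.
Since the cycle is reversible, η = 1 − T_C/T_H = 1 − 283.15/827.04 = 0.6576.
For a reversible cycle Q_C/Q_H = T_C/T_H, so Q_C = 205 × 283.15/827.04 = 70.2 kW.

Q̇_C ≈ 70.2 kW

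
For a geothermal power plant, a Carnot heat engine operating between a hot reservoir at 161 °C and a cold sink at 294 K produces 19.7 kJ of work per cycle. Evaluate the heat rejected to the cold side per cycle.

Q_C ≈ 41.3 kJ

T_H = 161 °C → 161 + 273.15 = 434.15 K.
Since the cycle is reversible, η = 1 − T_C/T_H = 1 − 294.00/434.15 = 0.3228.
Since Q_C/Q_H = T_C/T_H and Q_H = W/η, Q_C = W·T_C/(T_H − T_C) = 19.7 × 294.00/140.15 = 41.3 kJ.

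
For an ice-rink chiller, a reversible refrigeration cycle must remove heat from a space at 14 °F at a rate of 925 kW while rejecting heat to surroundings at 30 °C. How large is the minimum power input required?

T_H = 30 °C → 30 + 273.15 = 303.15 K.
T_C = 14 °F → (14 − 32) × 5/9 = -10.00 °C = 263.15 K.
Carnot COP: COP_R = T_C/(T_H − T_C) = 263.15/40.00 = 6.5787.
W = Q_C/COP_R = 925/6.5787 = 141 kW.

Ẇ_in ≈ 141 kW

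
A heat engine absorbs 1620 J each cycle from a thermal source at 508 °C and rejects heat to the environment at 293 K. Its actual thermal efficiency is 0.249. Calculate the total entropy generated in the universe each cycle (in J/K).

T_H = 508 °C → 508 + 273.15 = 781.15 K.
W = η·Q_H = 0.249 × 1620 = 403.4 J, so Q_C = Q_H − W = 1217 J.
Entropy balance on the reservoirs: −Q_H/T_H = -2.074 J/K, +Q_C/T_C = 4.152 J/K.
ΔS_univ = −Q_H/T_H + Q_C/T_C = 2.08 J/K (> 0, since η = 0.249 < η_Carnot = 0.625).

ΔS_univ ≈ 2.08 J/K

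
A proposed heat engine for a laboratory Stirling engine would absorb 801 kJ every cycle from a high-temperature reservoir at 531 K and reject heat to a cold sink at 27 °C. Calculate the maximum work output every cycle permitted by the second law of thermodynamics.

W_max ≈ 348 kJ

T_C = 27 °C → 27 + 273.15 = 300.15 K.
By the Carnot theorem, η_max = 1 − T_C/T_H = 1 − 300.15/531.00 = 0.4347.
W_max = η_max · Q_H = 0.4347 × 801 = 348 kJ.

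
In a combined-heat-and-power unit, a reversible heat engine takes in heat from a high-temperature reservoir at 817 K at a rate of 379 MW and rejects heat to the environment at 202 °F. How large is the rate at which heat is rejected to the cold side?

Q̇_C ≈ 171 MW

T_C = 202 °F → (202 − 32) × 5/9 = 94.44 °C = 367.59 K.
Since the cycle is reversible, η = 1 − T_C/T_H = 1 − 367.59/817.00 = 0.5501.
For a reversible cycle Q_C/Q_H = T_C/T_H, so Q_C = 379 × 367.59/817.00 = 171 MW.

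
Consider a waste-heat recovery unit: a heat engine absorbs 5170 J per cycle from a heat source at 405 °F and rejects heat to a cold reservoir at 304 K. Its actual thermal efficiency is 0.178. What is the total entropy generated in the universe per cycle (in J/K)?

T_H = 405 °F → (405 − 32) × 5/9 = 207.22 °C = 480.37 K.
W = η·Q_H = 0.178 × 5170 = 920.3 J, so Q_C = Q_H − W = 4250 J.
Entropy balance on the reservoirs: −Q_H/T_H = -10.76 J/K, +Q_C/T_C = 13.98 J/K.
ΔS_univ = −Q_H/T_H + Q_C/T_C = 3.22 J/K (> 0, since η = 0.178 < η_Carnot = 0.367).

ΔS_univ ≈ 3.22 J/K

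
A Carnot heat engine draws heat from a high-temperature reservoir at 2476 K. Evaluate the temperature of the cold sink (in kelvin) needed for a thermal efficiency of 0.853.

From η = 1 − T_C/T_H, T_C = T_H·(1 − η) = 2476.00 × (1 − 0.853) = 364 K.

T_C ≈ 364 K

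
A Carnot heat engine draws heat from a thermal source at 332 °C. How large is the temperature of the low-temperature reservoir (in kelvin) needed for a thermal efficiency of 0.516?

T_C ≈ 293 K

T_H = 332 °C → 332 + 273.15 = 605.15 K.
From η = 1 − T_C/T_H, T_C = T_H·(1 − η) = 605.15 × (1 − 0.516) = 293 K.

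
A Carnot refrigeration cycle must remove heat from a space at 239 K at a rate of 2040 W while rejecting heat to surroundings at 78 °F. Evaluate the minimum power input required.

Ẇ_in ≈ 510 W

T_H = 78 °F → (78 − 32) × 5/9 = 25.56 °C = 298.71 K.
The reversible coefficient of performance is COP_R = T_C/(T_H − T_C) = 239.00/59.71 = 4.0030.
W = Q_C/COP_R = 2040/4.0030 = 510 W.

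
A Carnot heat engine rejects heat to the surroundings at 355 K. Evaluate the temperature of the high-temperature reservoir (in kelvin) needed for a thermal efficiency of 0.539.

T_H ≈ 770 K

From η = 1 − T_C/T_H, solving for T_H gives T_H = T_C/(1 − η) = 355.00/(1 − 0.539) = 770 K.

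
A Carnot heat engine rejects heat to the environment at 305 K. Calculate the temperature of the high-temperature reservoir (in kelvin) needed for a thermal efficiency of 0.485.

T_H ≈ 592 K

From η = 1 − T_C/T_H, solving for T_H gives T_H = T_C/(1 − η) = 305.00/(1 − 0.485) = 592 K.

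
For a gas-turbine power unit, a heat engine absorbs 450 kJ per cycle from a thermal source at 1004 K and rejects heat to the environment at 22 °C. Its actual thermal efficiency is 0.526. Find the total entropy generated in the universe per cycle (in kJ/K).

ΔS_univ ≈ 0.2745 kJ/K

T_C = 22 °C → 22 + 273.15 = 295.15 K.
W = η·Q_H = 0.526 × 450 = 236.7 kJ, so Q_C = Q_H − W = 213.3 kJ.
Reservoir entropy changes: ΔS_H = −Q_H/T_H = −450/1004.00 = -0.4482 kJ/K and ΔS_C = +Q_C/T_C = 213.3/295.15 = 0.7227 kJ/K.
ΔS_univ = −Q_H/T_H + Q_C/T_C = 0.2745 kJ/K (> 0, since η = 0.526 < η_Carnot = 0.706).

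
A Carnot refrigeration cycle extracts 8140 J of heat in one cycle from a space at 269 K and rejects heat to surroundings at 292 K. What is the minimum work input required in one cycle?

COP_R = T_C/(T_H − T_C) = 269.00/23.00 = 11.6957.
W = Q_C/COP_R = 8140/11.6957 = 696 J.

W_in ≈ 696 J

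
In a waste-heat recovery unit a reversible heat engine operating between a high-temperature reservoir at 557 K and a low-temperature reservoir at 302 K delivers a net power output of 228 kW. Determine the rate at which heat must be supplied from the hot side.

Since the cycle is reversible, η = 1 − T_C/T_H = 1 − 302.00/557.00 = 0.4578.
Q_H = W/η = 228/0.4578 = 498.0 kW.

Q̇_H ≈ 498.0 kW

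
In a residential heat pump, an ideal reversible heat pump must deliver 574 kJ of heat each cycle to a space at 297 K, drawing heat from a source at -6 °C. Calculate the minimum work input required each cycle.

W_in ≈ 57.69 kJ

T_C = -6 °C → -6 + 273.15 = 267.15 K.
Reversible heating COP: COP_HP = T_H/(T_H − T_C) = 297.00/29.85 = 9.9497.
W = Q_H/COP_HP = 574/9.9497 = 57.69 kJ.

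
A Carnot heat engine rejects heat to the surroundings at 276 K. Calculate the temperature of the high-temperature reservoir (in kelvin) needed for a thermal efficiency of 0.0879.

T_H ≈ 303 K

From η = 1 − T_C/T_H, solving for T_H gives T_H = T_C/(1 − η) = 276.00/(1 − 0.0879) = 303 K.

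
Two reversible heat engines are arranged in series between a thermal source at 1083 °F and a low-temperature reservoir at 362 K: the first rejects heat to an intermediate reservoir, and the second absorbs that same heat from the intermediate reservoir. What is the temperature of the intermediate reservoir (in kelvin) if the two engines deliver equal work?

T_H = 1083 °F → (1083 − 32) × 5/9 = 583.89 °C = 857.04 K.
For reversible stages Q_m = Q_H·(T_m/T_H). Setting W₁ = Q_H(1 − T_m/T_H) equal to W₂ = Q_m(1 − T_C/T_m) = Q_H·(T_m − T_C)/T_H gives T_H − T_m = T_m − T_C, so T_m = (T_H + T_C)/2 = (857.04 + 362.00)/2 = 609.5 K.

T_m ≈ 609.5 K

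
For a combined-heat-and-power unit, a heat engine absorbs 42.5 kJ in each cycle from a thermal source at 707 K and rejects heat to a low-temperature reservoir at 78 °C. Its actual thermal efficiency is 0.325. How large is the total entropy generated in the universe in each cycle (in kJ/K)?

ΔS_univ ≈ 0.0216 kJ/K

T_C = 78 °C → 78 + 273.15 = 351.15 K.
W = η·Q_H = 0.325 × 42.5 = 13.81 kJ, so Q_C = Q_H − W = 28.69 kJ.
Reservoir entropy changes: ΔS_H = −Q_H/T_H = −42.5/707.00 = -0.06011 kJ/K and ΔS_C = +Q_C/T_C = 28.69/351.15 = 0.08170 kJ/K.
ΔS_univ = −Q_H/T_H + Q_C/T_C = 0.0216 kJ/K (> 0, since η = 0.325 < η_Carnot = 0.503).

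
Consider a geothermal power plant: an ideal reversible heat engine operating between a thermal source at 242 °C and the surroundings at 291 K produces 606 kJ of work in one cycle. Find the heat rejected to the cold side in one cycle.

Q_C ≈ 786.7 kJ

T_H = 242 °C → 242 + 273.15 = 515.15 K.
The Carnot efficiency is η = 1 − T_C/T_H = 1 − 291.00/515.15 = 0.4351.
Since Q_C/Q_H = T_C/T_H and Q_H = W/η, Q_C = W·T_C/(T_H − T_C) = 606 × 291.00/224.15 = 786.7 kJ.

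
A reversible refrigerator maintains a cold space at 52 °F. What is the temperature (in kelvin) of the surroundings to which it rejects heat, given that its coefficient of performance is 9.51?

T_H ≈ 314.2 K

T_C = 52 °F → (52 − 32) × 5/9 = 11.11 °C = 284.26 K.
COP_R = T_C/(T_H − T_C) ⇒ T_H = T_C·(1 + 1/COP_R) = 284.26 × (1 + 1/9.51) = 314.2 K.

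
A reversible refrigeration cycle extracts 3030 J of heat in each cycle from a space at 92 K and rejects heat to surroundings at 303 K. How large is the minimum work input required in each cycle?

W_in ≈ 6950 J

The reversible coefficient of performance is COP_R = T_C/(T_H − T_C) = 92.00/211.00 = 0.4360.
W = Q_C/COP_R = 3030/0.4360 = 6950 J.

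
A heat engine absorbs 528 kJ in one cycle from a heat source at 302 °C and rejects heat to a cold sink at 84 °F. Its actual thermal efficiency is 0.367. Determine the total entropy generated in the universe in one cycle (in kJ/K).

ΔS_univ ≈ 0.189 kJ/K

T_H = 302 °C → 302 + 273.15 = 575.15 K.
T_C = 84 °F → (84 − 32) × 5/9 = 28.89 °C = 302.04 K.
W = η·Q_H = 0.367 × 528 = 193.8 kJ, so Q_C = Q_H − W = 334.2 kJ.
Reservoir entropy changes: ΔS_H = −Q_H/T_H = −528/575.15 = -0.9180 kJ/K and ΔS_C = +Q_C/T_C = 334.2/302.04 = 1.107 kJ/K.
ΔS_univ = −Q_H/T_H + Q_C/T_C = 0.189 kJ/K (> 0, since η = 0.367 < η_Carnot = 0.475).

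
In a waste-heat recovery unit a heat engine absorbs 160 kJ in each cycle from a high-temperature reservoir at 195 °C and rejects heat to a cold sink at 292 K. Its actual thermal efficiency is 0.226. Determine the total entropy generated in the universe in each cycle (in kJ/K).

T_H = 195 °C → 195 + 273.15 = 468.15 K.
W = η·Q_H = 0.226 × 160 = 36.16 kJ, so Q_C = Q_H − W = 123.8 kJ.
Entropy balance on the reservoirs: −Q_H/T_H = -0.3418 kJ/K, +Q_C/T_C = 0.4241 kJ/K.
ΔS_univ = −Q_H/T_H + Q_C/T_C = 0.0823 kJ/K (> 0, since η = 0.226 < η_Carnot = 0.376).

ΔS_univ ≈ 0.0823 kJ/K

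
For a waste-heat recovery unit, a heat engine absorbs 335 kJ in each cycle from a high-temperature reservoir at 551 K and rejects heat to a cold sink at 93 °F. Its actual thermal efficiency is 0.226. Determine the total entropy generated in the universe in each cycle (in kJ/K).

T_C = 93 °F → (93 − 32) × 5/9 = 33.89 °C = 307.04 K.
W = η·Q_H = 0.226 × 335 = 75.71 kJ, so Q_C = Q_H − W = 259.3 kJ.
Reservoir entropy changes: ΔS_H = −Q_H/T_H = −335/551.00 = -0.6080 kJ/K and ΔS_C = +Q_C/T_C = 259.3/307.04 = 0.8445 kJ/K.
ΔS_univ = −Q_H/T_H + Q_C/T_C = 0.237 kJ/K (> 0, since η = 0.226 < η_Carnot = 0.443).

ΔS_univ ≈ 0.237 kJ/K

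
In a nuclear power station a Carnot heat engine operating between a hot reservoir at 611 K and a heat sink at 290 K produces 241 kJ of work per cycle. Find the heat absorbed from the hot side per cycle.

Q_H ≈ 459 kJ

The Carnot efficiency is η = 1 − T_C/T_H = 1 − 290.00/611.00 = 0.5254.
Q_H = W/η = 241/0.5254 = 459 kJ.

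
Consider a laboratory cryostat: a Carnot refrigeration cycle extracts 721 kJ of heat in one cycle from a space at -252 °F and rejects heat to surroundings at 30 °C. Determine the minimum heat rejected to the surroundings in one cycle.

T_H = 30 °C → 30 + 273.15 = 303.15 K.
T_C = -252 °F → (-252 − 32) × 5/9 = -157.78 °C = 115.37 K.
For a reversible cycle Q_H/Q_C = T_H/T_C, so Q_H = Q_C·T_H/T_C = 721 × 303.15/115.37 = 1894 kJ.

Q_H ≈ 1894 kJ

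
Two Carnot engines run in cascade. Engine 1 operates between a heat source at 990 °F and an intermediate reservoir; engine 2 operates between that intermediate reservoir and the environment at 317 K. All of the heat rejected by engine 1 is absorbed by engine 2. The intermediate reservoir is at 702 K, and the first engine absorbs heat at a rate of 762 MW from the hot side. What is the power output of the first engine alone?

Ẇ₁ ≈ 97.8 MW

T_H = 990 °F → (990 − 32) × 5/9 = 532.22 °C = 805.37 K.
First-stage efficiency η₁ = 1 − T_m/T_H = 1 − 702.00/805.37 = 0.1284.
W₁ = η₁·Q_H = 0.1284 × 762 = 97.8 MW.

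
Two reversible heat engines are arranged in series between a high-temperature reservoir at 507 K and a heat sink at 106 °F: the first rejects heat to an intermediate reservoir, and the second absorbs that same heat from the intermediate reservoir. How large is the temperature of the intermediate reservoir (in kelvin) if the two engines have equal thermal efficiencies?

T_m ≈ 399 K

T_C = 106 °F → (106 − 32) × 5/9 = 41.11 °C = 314.26 K.
Equal efficiencies require 1 − T_m/T_H = 1 − T_C/T_m, i.e. T_m/T_H = T_C/T_m, so T_m = √(T_H·T_C) = √(507.00 × 314.26) = 399 K.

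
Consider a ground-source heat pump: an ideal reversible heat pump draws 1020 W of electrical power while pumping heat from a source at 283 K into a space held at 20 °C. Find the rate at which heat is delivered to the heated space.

T_H = 20 °C → 20 + 273.15 = 293.15 K.
Reversible heating COP: COP_HP = T_H/(T_H − T_C) = 293.15/10.15 = 28.8818.
Q_H = COP_HP · W = 28.8818 × 1020 = 29500 W.

Q̇_H ≈ 29500 W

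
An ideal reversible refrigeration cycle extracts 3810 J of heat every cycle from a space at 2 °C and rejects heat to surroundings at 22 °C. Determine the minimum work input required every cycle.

T_H = 22 °C → 22 + 273.15 = 295.15 K.
T_C = 2 °C → 2 + 273.15 = 275.15 K.
Carnot COP: COP_R = T_C/(T_H − T_C) = 275.15/20.00 = 13.7575.
W = Q_C/COP_R = 3810/13.7575 = 277 J.

W_in ≈ 277 J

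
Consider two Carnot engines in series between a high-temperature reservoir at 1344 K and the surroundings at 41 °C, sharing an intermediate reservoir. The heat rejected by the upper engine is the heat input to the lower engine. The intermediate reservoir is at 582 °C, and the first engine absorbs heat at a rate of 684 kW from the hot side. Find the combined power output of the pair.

T_C = 41 °C → 41 + 273.15 = 314.15 K.
Two reversible stages in series are equivalent to a single Carnot engine between T_H and T_C, so η_total = 1 − T_C/T_H = 1 − 314.15/1344.00 = 0.7663.
W_total = η_total · Q_H = 0.7663 × 684 = 524 kW.

Ẇ_total ≈ 524 kW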